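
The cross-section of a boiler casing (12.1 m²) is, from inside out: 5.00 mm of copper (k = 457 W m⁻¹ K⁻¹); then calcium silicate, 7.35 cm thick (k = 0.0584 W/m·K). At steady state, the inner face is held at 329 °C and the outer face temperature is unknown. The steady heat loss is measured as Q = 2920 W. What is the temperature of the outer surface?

Series resistances:
  R_copper = L/(kA) = 0.00500/(457·12.1) = 9.042×10^-7 K/W
  R_calcium silicate = L/(kA) = 0.0735/(0.0584·12.1) = 0.1040 K/W
ΣR = 0.1040 K/W
ΔT = Q·ΣR = 2920 × 0.1040 = 303.7 K
Heat flows outward, so T_out = T_in − ΔT = 329 − 303.7 = 25.3 °C

T_out = 25.3 °C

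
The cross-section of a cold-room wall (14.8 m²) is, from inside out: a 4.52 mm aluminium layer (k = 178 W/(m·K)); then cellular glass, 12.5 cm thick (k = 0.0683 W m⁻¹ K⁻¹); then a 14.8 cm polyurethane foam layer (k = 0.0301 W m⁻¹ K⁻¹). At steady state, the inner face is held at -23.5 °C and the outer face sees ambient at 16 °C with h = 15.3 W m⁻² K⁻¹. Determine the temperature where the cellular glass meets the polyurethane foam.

Treat each layer as a resistance in series:
  R_aluminium = L/(kA) = 0.00452/(178·14.8) = 1.716×10^-6 K/W
  R_cellular glass = L/(kA) = 0.125/(0.0683·14.8) = 0.1237 K/W
  R_polyurethane foam = L/(kA) = 0.148/(0.0301·14.8) = 0.3322 K/W
  R_conv,out = 1/(hA) = 1/(15.3·14.8) = 0.004416 K/W
ΣR = 1.716×10^-6 + 0.1237 + 0.3322 + 0.004416 = 0.4603 K/W
Q = ΔT/ΣR = (-23.5 °C − 16 °C)/0.4603 = -85.81 W
From the inner boundary to the cellular glass/polyurethane foam interface, ΣR_partial = 0.1237 K/W.
T_interface = T_in − Q·ΣR_partial = -23.5 °C − (-85.81)(0.1237) = -12.9 °C

T = -12.9 °C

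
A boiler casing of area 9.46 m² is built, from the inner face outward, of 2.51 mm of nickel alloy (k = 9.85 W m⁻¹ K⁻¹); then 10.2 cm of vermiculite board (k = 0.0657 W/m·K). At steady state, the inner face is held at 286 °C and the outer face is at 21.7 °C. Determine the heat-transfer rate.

Resistance network (inner→outer):
  R_nickel alloy = L/(kA) = 0.00251/(9.85·9.46) = 2.694×10^-5 K/W
  R_vermiculite board = L/(kA) = 0.102/(0.0657·9.46) = 0.1641 K/W
ΣR = 2.694×10^-5 + 0.1641 = 0.1641 K/W
Q = ΔT/ΣR = (286 °C − 21.7 °C)/0.1641 = 1610 W

Q = 1610 W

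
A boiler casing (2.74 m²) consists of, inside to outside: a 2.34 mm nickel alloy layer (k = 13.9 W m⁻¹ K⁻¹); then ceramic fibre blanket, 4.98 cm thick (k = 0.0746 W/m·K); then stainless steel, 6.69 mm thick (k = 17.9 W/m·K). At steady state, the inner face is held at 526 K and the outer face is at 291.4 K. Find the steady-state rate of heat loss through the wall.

Resistance network (inner→outer):
  R_nickel alloy = L/(kA) = 0.00234/(13.9·2.74) = 6.144×10^-5 K/W
  R_ceramic fibre blanket = L/(kA) = 0.0498/(0.0746·2.74) = 0.2436 K/W
  R_stainless steel = L/(kA) = 0.00669/(17.9·2.74) = 1.364×10^-4 K/W
ΣR = 6.144×10^-5 + 0.2436 + 1.364×10^-4 = 0.2438 K/W
Q = ΔT/ΣR = (526 K − 291.4 K)/0.2438 = 962 W

Q = 962 W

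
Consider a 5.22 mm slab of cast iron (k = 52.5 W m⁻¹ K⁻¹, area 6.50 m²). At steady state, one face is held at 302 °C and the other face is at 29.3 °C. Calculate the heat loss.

Q = 1.78×10^7 W

Q = kA·ΔT/L = 52.5 × 6.50 × |302 °C − 29.3 °C| / 0.00522 = 1.78×10^7 W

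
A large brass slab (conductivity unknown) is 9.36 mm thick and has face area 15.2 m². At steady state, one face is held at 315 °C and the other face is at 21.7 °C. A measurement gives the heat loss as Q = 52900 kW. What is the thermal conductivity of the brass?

ΣR = ΔT/Q = |315 − 21.7|/5.29×10^7 = 5.544×10^-6 K/W
L/(kA) = 5.544×10^-6 ⇒ k = 0.00936/(5.544×10^-6·15.2) = 111 W/m·K

k = 111 W/m·K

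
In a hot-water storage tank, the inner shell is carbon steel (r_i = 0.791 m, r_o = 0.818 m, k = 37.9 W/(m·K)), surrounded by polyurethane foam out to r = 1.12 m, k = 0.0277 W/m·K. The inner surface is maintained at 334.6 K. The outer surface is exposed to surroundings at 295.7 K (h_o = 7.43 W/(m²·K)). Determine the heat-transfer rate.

Series thermal resistances, inner to outer:
  R_carbon steel = (1/0.791 − 1/0.818)/(4πk) = 0.04173/(4π·37.9) = 8.762×10^-5 K/W
  R_polyurethane foam = (1/0.818 − 1/1.12)/(4πk) = 0.3296/(4π·0.0277) = 0.9470 K/W
  R_conv,out = 1/(4πr²h) = 1/(4π·1.12²·7.43) = 0.008538 K/W
ΣR = 8.762×10^-5 + 0.9470 + 0.008538 = 0.9556 K/W
Q = ΔT/ΣR = (334.6 K − 295.7 K)/0.9556 = 40.7 W

Q = 40.7 W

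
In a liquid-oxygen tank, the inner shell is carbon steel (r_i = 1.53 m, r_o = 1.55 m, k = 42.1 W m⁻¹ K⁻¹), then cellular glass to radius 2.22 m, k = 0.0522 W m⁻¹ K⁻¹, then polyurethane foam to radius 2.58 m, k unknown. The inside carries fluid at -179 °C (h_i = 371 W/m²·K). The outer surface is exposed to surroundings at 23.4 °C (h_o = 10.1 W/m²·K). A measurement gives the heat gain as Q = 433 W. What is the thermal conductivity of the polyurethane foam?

ΣR = ΔT/Q = |-179 − 23.4|/433 = 0.4674 K/W
Known resistances:
  R_conv,in = 1/(4πr²h) = 1/(4π·1.53²·371) = 9.163×10^-5 K/W
  R_carbon steel = (1/1.53 − 1/1.55)/(4πk) = 0.008433/(4π·42.1) = 1.594×10^-5 K/W
  R_cellular glass = (1/1.55 − 1/2.22)/(4πk) = 0.1947/(4π·0.0522) = 0.2968 K/W
  R_conv,out = 1/(4πr²h) = 1/(4π·2.58²·10.1) = 0.001184 K/W
R_polyurethane foam = ΣR − ΣR_known = 0.4674 − 0.2981 = 0.1693 K/W
(1/r₁−1/r₂)/(4πk) = 0.1693 ⇒ k = 0.06285/(4π·0.1693) = 0.0295 W/m·K

k = 0.0295 W/m·K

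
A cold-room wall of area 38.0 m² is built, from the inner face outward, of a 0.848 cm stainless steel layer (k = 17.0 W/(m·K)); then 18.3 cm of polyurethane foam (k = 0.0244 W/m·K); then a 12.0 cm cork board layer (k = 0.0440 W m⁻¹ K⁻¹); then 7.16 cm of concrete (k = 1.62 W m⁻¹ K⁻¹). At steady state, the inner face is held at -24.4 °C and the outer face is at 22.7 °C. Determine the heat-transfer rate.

Q = 174 W

Treat each layer as a resistance in series:
  R_stainless steel = L/(kA) = 0.00848/(17.0·38.0) = 1.313×10^-5 K/W
  R_polyurethane foam = L/(kA) = 0.183/(0.0244·38.0) = 0.1974 K/W
  R_cork board = L/(kA) = 0.120/(0.0440·38.0) = 0.07177 K/W
  R_concrete = L/(kA) = 0.0716/(1.62·38.0) = 0.001163 K/W
ΣR = 1.313×10^-5 + 0.1974 + 0.07177 + 0.001163 = 0.2703 K/W
Q = ΔT/ΣR = (-24.4 °C − 22.7 °C)/0.2703 = -174 W
(Negative Q ⇒ heat flows inward; heat gain = 174 W.)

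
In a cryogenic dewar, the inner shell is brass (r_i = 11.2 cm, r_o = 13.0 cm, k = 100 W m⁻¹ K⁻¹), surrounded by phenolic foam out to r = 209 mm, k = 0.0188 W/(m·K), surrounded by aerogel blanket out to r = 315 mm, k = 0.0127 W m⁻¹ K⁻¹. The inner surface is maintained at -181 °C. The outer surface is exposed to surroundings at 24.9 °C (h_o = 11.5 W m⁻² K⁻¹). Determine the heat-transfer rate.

Q = 9.16 W

Resistance network (inner→outer):
  R_brass = (1/0.112 − 1/0.130)/(4πk) = 1.236/(4π·100) = 9.838×10^-4 K/W
  R_phenolic foam = (1/0.130 − 1/0.209)/(4πk) = 2.908/(4π·0.0188) = 12.31 K/W
  R_aerogel blanket = (1/0.209 − 1/0.315)/(4πk) = 1.610/(4π·0.0127) = 10.09 K/W
  R_conv,out = 1/(4πr²h) = 1/(4π·0.315²·11.5) = 0.06974 K/W
ΣR = 9.838×10^-4 + 12.31 + 10.09 + 0.06974 = 22.47 K/W
Q = ΔT/ΣR = (-181 °C − 24.9 °C)/22.47 = -9.16 W
(Negative Q ⇒ heat flows inward; heat gain = 9.16 W.)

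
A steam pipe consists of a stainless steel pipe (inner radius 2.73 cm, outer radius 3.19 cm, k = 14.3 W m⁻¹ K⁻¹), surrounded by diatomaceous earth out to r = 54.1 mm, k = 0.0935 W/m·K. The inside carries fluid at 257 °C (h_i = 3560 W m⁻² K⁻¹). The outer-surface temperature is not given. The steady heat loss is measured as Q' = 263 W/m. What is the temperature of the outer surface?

T_out = 19.6 °C

Sum the resistances:
  R'_conv,in = 1/(2πr h) = 1/(2π·0.0273·3560) = 0.001638 m·K/W
  R'_stainless steel = ln(0.0319/0.0273)/(2πk) = 0.1557/(2π·14.3) = 0.001733 m·K/W
  R'_diatomaceous earth = ln(0.0541/0.0319)/(2πk) = 0.5282/(2π·0.0935) = 0.8991 m·K/W
ΣR = 0.9025 m·K/W
ΔT = Q'·ΣR = 263 × 0.9025 = 237.4 K
Heat flows outward, so T_out = T_in − ΔT = 257 − 237.4 = 19.6 °C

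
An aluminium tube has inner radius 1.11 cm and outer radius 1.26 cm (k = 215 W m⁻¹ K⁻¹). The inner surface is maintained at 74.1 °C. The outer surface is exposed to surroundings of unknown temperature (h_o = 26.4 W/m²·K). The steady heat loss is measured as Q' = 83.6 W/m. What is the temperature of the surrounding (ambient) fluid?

Sum the resistances:
  R'_aluminium = ln(0.0126/0.0111)/(2πk) = 0.1268/(2π·215) = 9.383×10^-5 m·K/W
  R'_conv,out = 1/(2πr h) = 1/(2π·0.0126·26.4) = 0.4785 m·K/W
ΣR = 0.4786 m·K/W
ΔT = Q'·ΣR = 83.6 × 0.4786 = 40.01 K
Heat flows outward, so T_out = T_in − ΔT = 74.1 − 40.01 = 34.1 °C

T_out = 34.1 °C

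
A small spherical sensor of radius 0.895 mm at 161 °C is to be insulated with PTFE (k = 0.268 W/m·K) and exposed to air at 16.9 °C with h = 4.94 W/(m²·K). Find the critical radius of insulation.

r_cr = 10.9 cm

For a sphere, r_cr = 2k_ins/h = 2·0.268/4.94 = 0.109 m = 10.9 cm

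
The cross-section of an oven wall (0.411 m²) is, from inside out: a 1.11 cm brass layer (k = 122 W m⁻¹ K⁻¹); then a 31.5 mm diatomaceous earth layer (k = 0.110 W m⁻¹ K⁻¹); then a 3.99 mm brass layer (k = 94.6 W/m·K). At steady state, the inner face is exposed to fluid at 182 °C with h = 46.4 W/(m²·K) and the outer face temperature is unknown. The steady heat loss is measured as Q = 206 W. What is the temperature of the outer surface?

Series resistances:
  R_conv,in = 1/(hA) = 1/(46.4·0.411) = 0.05244 K/W
  R_brass = L/(kA) = 0.0111/(122·0.411) = 2.214×10^-4 K/W
  R_diatomaceous earth = L/(kA) = 0.0315/(0.110·0.411) = 0.6967 K/W
  R_brass = L/(kA) = 0.00399/(94.6·0.411) = 1.026×10^-4 K/W
ΣR = 0.7495 K/W
ΔT = Q·ΣR = 206 × 0.7495 = 154.4 K
Heat flows outward, so T_out = T_in − ΔT = 182 − 154.4 = 27.6 °C

T_out = 27.6 °C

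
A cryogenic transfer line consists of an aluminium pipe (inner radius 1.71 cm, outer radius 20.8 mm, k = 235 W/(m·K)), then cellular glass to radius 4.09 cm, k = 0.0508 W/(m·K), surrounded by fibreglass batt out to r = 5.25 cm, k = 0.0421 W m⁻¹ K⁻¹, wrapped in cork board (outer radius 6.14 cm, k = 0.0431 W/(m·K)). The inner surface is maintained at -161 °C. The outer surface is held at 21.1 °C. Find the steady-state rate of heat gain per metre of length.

Q' = 50.0 W/m

Series thermal resistances, inner to outer:
  R'_aluminium = ln(0.0208/0.0171)/(2πk) = 0.1959/(2π·235) = 1.327×10^-4 m·K/W
  R'_cellular glass = ln(0.0409/0.0208)/(2πk) = 0.6762/(2π·0.0508) = 2.118 m·K/W
  R'_fibreglass batt = ln(0.0525/0.0409)/(2πk) = 0.2497/(2π·0.0421) = 0.9439 m·K/W
  R'_cork board = ln(0.0614/0.0525)/(2πk) = 0.1566/(2π·0.0431) = 0.5783 m·K/W
ΣR = 1.327×10^-4 + 2.118 + 0.9439 + 0.5783 = 3.640 m·K/W
Q' = ΔT/ΣR = (-161 °C − 21.1 °C)/3.640 = -50.0 W/m
(Negative Q' ⇒ heat flows inward; heat gain = 50.0 W/m.)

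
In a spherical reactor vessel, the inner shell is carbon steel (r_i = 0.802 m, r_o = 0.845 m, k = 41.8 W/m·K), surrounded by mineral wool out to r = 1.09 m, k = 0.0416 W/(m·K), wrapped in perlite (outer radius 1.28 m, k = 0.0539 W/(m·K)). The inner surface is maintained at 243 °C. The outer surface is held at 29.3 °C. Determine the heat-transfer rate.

Q = 301 W

Series thermal resistances, inner to outer:
  R_carbon steel = (1/0.802 − 1/0.845)/(4πk) = 0.06345/(4π·41.8) = 1.208×10^-4 K/W
  R_mineral wool = (1/0.845 − 1/1.09)/(4πk) = 0.2660/(4π·0.0416) = 0.5088 K/W
  R_perlite = (1/1.09 − 1/1.28)/(4πk) = 0.1362/(4π·0.0539) = 0.2011 K/W
ΣR = 1.208×10^-4 + 0.5088 + 0.2011 = 0.7100 K/W
Q = ΔT/ΣR = (243 °C − 29.3 °C)/0.7100 = 301 W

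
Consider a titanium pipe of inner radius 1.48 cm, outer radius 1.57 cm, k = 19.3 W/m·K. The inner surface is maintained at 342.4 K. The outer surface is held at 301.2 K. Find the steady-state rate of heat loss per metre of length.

Q' = 84.6 kW/m

Q' = 2πk·ΔT/ln(r₂/r₁) = 2π × 19.3 × 41.2 / ln(0.0157/0.0148) = 84600 W/m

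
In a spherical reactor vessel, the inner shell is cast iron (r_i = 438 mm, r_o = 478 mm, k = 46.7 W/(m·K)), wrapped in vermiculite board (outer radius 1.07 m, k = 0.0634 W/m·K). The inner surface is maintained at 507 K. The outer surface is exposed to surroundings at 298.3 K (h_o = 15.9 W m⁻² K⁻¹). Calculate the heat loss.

Q = 143 W

Series thermal resistances, inner to outer:
  R_cast iron = (1/0.438 − 1/0.478)/(4πk) = 0.1911/(4π·46.7) = 3.256×10^-4 K/W
  R_vermiculite board = (1/0.478 − 1/1.07)/(4πk) = 1.157/(4π·0.0634) = 1.453 K/W
  R_conv,out = 1/(4πr²h) = 1/(4π·1.07²·15.9) = 0.004371 K/W
ΣR = 3.256×10^-4 + 1.453 + 0.004371 = 1.458 K/W
Q = ΔT/ΣR = (507 K − 298.3 K)/1.458 = 143 W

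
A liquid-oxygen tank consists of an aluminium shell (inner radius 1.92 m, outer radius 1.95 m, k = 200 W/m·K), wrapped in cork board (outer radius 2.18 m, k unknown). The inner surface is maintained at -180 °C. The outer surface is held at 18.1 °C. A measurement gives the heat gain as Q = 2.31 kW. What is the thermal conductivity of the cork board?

ΣR = ΔT/Q = |-180 − 18.1|/2310 = 0.08576 K/W
Known resistances:
  R_aluminium = (1/1.92 − 1/1.95)/(4πk) = 0.008013/(4π·200) = 3.188×10^-6 K/W
R_cork board = ΣR − ΣR_known = 0.08576 − 3.188×10^-6 = 0.08576 K/W
(1/r₁−1/r₂)/(4πk) = 0.08576 ⇒ k = 0.05410/(4π·0.08576) = 0.0502 W/m·K

k = 0.0502 W/m·K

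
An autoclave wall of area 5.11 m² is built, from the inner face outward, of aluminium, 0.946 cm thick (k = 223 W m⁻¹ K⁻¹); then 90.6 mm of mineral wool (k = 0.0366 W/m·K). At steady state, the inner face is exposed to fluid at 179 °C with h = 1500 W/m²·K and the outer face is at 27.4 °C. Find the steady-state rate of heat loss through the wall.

Series thermal resistances, inner to outer:
  R_conv,in = 1/(hA) = 1/(1500·5.11) = 1.305×10^-4 K/W
  R_aluminium = L/(kA) = 0.00946/(223·5.11) = 8.302×10^-6 K/W
  R_mineral wool = L/(kA) = 0.0906/(0.0366·5.11) = 0.4844 K/W
ΣR = 1.305×10^-4 + 8.302×10^-6 + 0.4844 = 0.4845 K/W
Q = ΔT/ΣR = (179 °C − 27.4 °C)/0.4845 = 313 W

Q = 313 W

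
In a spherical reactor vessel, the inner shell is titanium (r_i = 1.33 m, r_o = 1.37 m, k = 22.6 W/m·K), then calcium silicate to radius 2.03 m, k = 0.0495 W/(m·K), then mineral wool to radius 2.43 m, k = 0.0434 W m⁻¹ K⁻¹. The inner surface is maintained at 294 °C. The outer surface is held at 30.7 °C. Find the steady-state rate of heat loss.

Resistance network (inner→outer):
  R_titanium = (1/1.33 − 1/1.37)/(4πk) = 0.02195/(4π·22.6) = 7.730×10^-5 K/W
  R_calcium silicate = (1/1.37 − 1/2.03)/(4πk) = 0.2373/(4π·0.0495) = 0.3815 K/W
  R_mineral wool = (1/2.03 − 1/2.43)/(4πk) = 0.08109/(4π·0.0434) = 0.1487 K/W
ΣR = 7.730×10^-5 + 0.3815 + 0.1487 = 0.5303 K/W
Q = ΔT/ΣR = (294 °C − 30.7 °C)/0.5303 = 497 W

Q = 497 W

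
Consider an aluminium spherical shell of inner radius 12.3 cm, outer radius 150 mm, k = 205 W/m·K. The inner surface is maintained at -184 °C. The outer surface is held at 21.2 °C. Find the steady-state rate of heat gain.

Q = 4πk·ΔT/(1/r₁ − 1/r₂) = 4π × 205 × 205.2 / (1/0.123 − 1/0.150) = 3.61×10^5 W

Q = 361 kW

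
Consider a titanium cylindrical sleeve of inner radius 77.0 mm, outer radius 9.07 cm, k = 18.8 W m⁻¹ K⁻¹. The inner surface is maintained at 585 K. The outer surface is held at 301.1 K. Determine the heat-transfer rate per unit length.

Q' = 2.05×10^5 W/m

Q' = 2πk·ΔT/ln(r₂/r₁) = 2π × 18.8 × 283.9 / ln(0.0907/0.0770) = 2.05×10^5 W/m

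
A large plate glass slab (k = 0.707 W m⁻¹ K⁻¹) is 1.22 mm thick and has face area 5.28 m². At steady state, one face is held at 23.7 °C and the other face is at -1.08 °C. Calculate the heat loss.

Q = kA·ΔT/L = 0.707 × 5.28 × |23.7 °C − -1.08 °C| / 0.00122 = 75800 W

Q = 75.8 kW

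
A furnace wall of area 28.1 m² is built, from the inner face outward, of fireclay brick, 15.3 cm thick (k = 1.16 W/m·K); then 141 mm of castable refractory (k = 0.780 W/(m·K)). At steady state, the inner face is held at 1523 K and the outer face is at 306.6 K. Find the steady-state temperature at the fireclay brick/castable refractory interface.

Treat each layer as a resistance in series:
  R_fireclay brick = L/(kA) = 0.153/(1.16·28.1) = 0.004694 K/W
  R_castable refractory = L/(kA) = 0.141/(0.780·28.1) = 0.006433 K/W
ΣR = 0.004694 + 0.006433 = 0.01113 K/W
Q = ΔT/ΣR = (1523 K − 306.6 K)/0.01113 = 1.093×10^5 W
From the inner boundary to the fireclay brick/castable refractory interface, ΣR_partial = 0.004694 K/W.
T_interface = T_in − Q·ΣR_partial = 1523 K − (1.093×10^5)(0.004694) = 1010 K

T = 1010 K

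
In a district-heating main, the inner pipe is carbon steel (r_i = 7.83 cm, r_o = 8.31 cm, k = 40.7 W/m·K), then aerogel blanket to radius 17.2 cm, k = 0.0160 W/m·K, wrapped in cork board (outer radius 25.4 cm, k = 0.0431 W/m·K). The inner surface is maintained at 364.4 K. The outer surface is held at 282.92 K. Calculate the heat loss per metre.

Treat each layer as a resistance in series:
  R'_carbon steel = ln(0.0831/0.0783)/(2πk) = 0.05950/(2π·40.7) = 2.327×10^-4 m·K/W
  R'_aerogel blanket = ln(0.172/0.0831)/(2πk) = 0.7274/(2π·0.0160) = 7.236 m·K/W
  R'_cork board = ln(0.254/0.172)/(2πk) = 0.3898/(2π·0.0431) = 1.440 m·K/W
ΣR = 2.327×10^-4 + 7.236 + 1.440 = 8.676 m·K/W
Q' = ΔT/ΣR = (364.4 K − 282.92 K)/8.676 = 9.39 W/m

Q' = 9.39 W/m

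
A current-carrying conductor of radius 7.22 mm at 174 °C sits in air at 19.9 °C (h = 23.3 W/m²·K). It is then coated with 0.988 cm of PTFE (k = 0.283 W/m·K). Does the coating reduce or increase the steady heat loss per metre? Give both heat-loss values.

increases: 163 → 174 W/m

Critical radius for a cylinder: r_cr = k/h = 0.0121 m = 1.21 cm.
Outer radius after coating: r₂ = 0.00722 + 0.00988 = 0.01710 m.
r₁ < r_cr < r₂: heat loss rises to a maximum at r_cr then falls. Whether the coating helps depends on whether Q(r₂) has dropped back below Q(r₁).
Bare: R = 1/(2πr₁h) = 0.9461 m·K/W; Q = 154.1/0.9461 = 163 W/m.
Coated: R = R_cond + R_conv = 0.8844 m·K/W; Q = 154.1/0.8844 = 174 W/m.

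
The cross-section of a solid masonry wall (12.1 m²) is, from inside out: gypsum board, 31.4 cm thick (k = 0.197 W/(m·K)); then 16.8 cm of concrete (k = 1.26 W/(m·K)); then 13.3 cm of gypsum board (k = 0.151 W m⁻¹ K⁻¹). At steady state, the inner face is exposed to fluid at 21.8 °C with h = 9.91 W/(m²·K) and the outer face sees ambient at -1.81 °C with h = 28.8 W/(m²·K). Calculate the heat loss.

Treat each layer as a resistance in series:
  R_conv,in = 1/(hA) = 1/(9.91·12.1) = 0.008340 K/W
  R_gypsum board = L/(kA) = 0.314/(0.197·12.1) = 0.1317 K/W
  R_concrete = L/(kA) = 0.168/(1.26·12.1) = 0.01102 K/W
  R_gypsum board = L/(kA) = 0.133/(0.151·12.1) = 0.07279 K/W
  R_conv,out = 1/(hA) = 1/(28.8·12.1) = 0.002870 K/W
ΣR = 0.008340 + 0.1317 + 0.01102 + 0.07279 + 0.002870 = 0.2267 K/W
Q = ΔT/ΣR = (21.8 °C − -1.81 °C)/0.2267 = 104 W

Q = 104 W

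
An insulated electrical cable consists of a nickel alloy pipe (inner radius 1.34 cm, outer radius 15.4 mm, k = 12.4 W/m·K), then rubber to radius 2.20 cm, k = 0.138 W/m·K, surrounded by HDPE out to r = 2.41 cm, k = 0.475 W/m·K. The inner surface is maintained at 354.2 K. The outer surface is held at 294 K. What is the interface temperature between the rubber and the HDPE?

Series thermal resistances, inner to outer:
  R'_nickel alloy = ln(0.0154/0.0134)/(2πk) = 0.1391/(2π·12.4) = 0.001786 m·K/W
  R'_rubber = ln(0.0220/0.0154)/(2πk) = 0.3567/(2π·0.138) = 0.4114 m·K/W
  R'_HDPE = ln(0.0241/0.0220)/(2πk) = 0.09117/(2π·0.475) = 0.03055 m·K/W
ΣR = 0.001786 + 0.4114 + 0.03055 = 0.4437 m·K/W
Q' = ΔT/ΣR = (354.2 K − 294 K)/0.4437 = 135.7 W/m
From the inner boundary to the rubber/HDPE interface, ΣR_partial = 0.4132 m·K/W.
T_interface = T_in − Q'·ΣR_partial = 354.2 K − (135.7)(0.4132) = 298.1 K

T = 298.1 K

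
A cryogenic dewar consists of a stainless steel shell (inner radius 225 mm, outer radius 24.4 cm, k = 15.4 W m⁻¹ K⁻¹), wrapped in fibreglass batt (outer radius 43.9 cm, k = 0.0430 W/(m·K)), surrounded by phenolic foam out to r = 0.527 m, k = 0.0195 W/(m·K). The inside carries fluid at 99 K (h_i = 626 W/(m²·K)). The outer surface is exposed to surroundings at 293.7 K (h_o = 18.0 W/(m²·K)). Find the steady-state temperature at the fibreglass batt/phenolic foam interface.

T = 231.9 K

Resistance network (inner→outer):
  R_conv,in = 1/(4πr²h) = 1/(4π·0.225²·626) = 0.002511 K/W
  R_stainless steel = (1/0.225 − 1/0.244)/(4πk) = 0.3461/(4π·15.4) = 0.001788 K/W
  R_fibreglass batt = (1/0.244 − 1/0.439)/(4πk) = 1.820/(4π·0.0430) = 3.369 K/W
  R_phenolic foam = (1/0.439 − 1/0.527)/(4πk) = 0.3804/(4π·0.0195) = 1.552 K/W
  R_conv,out = 1/(4πr²h) = 1/(4π·0.527²·18.0) = 0.01592 K/W
ΣR = 0.002511 + 0.001788 + 3.369 + 1.552 + 0.01592 = 4.941 K/W
Q = ΔT/ΣR = (99 K − 293.7 K)/4.941 = -39.40 W
From the inner boundary to the fibreglass batt/phenolic foam interface, ΣR_partial = 3.373 K/W.
T_interface = T_in − Q·ΣR_partial = 99 K − (-39.40)(3.373) = 231.9 K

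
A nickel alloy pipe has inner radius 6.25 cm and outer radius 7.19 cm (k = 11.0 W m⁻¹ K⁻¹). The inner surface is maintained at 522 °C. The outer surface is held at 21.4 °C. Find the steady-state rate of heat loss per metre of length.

Q' = 2πk·ΔT/ln(r₂/r₁) = 2π × 11.0 × 500.6 / ln(0.0719/0.0625) = 2.47×10^5 W/m

Q' = 247 kW/m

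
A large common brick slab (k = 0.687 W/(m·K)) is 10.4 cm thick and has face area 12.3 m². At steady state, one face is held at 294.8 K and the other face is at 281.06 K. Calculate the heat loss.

Q = kA·ΔT/L = 0.687 × 12.3 × |294.8 K − 281.06 K| / 0.104 = 1120 W

Q = 1120 W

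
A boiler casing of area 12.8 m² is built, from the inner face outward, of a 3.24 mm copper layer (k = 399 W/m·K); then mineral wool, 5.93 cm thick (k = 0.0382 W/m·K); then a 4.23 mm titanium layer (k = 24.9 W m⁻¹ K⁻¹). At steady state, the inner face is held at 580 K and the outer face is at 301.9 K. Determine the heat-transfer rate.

Q = 2290 W

Resistance network (inner→outer):
  R_copper = L/(kA) = 0.00324/(399·12.8) = 6.344×10^-7 K/W
  R_mineral wool = L/(kA) = 0.0593/(0.0382·12.8) = 0.1213 K/W
  R_titanium = L/(kA) = 0.00423/(24.9·12.8) = 1.327×10^-5 K/W
ΣR = 6.344×10^-7 + 0.1213 + 1.327×10^-5 = 0.1213 K/W
Q = ΔT/ΣR = (580 K − 301.9 K)/0.1213 = 2290 W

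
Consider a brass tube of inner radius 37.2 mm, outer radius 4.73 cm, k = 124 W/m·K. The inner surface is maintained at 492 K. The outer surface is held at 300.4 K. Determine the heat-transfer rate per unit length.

Q' = 2πk·ΔT/ln(r₂/r₁) = 2π × 124 × 191.6 / ln(0.0473/0.0372) = 6.21×10^5 W/m

Q' = 6.21×10^5 W/m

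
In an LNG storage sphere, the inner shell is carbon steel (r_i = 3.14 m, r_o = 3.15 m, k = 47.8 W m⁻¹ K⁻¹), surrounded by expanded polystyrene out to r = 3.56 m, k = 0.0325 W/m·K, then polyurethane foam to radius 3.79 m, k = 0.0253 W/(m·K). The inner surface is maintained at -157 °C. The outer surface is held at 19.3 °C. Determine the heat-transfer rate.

Treat each layer as a resistance in series:
  R_carbon steel = (1/3.14 − 1/3.15)/(4πk) = 0.001011/(4π·47.8) = 1.683×10^-6 K/W
  R_expanded polystyrene = (1/3.15 − 1/3.56)/(4πk) = 0.03656/(4π·0.0325) = 0.08952 K/W
  R_polyurethane foam = (1/3.56 − 1/3.79)/(4πk) = 0.01705/(4π·0.0253) = 0.05362 K/W
ΣR = 1.683×10^-6 + 0.08952 + 0.05362 = 0.1431 K/W
Q = ΔT/ΣR = (-157 °C − 19.3 °C)/0.1431 = -1230 W
(Negative Q ⇒ heat flows inward; heat gain = 1230 W.)

Q = 1230 W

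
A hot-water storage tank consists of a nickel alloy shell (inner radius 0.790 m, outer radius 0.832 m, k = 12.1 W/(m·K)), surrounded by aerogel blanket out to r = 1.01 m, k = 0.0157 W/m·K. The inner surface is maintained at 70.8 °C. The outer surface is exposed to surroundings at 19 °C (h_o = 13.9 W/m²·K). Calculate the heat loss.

Q = 48.0 W

Treat each layer as a resistance in series:
  R_nickel alloy = (1/0.790 − 1/0.832)/(4πk) = 0.06390/(4π·12.1) = 4.202×10^-4 K/W
  R_aerogel blanket = (1/0.832 − 1/1.01)/(4πk) = 0.2118/(4π·0.0157) = 1.074 K/W
  R_conv,out = 1/(4πr²h) = 1/(4π·1.01²·13.9) = 0.005612 K/W
ΣR = 4.202×10^-4 + 1.074 + 0.005612 = 1.080 K/W
Q = ΔT/ΣR = (70.8 °C − 19 °C)/1.080 = 48.0 W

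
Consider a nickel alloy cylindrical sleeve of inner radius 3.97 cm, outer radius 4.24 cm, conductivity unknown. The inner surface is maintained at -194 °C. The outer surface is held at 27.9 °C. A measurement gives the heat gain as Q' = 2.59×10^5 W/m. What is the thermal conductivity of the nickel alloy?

ΣR = ΔT/Q' = |-194 − 27.9|/2.59×10^5 = 8.568×10^-4 m·K/W
ln(r₂/r₁)/(2πk) = 8.568×10^-4 ⇒ k = 0.06580/(2π·8.568×10^-4) = 12.2 W/m·K

k = 12.2 W/m·K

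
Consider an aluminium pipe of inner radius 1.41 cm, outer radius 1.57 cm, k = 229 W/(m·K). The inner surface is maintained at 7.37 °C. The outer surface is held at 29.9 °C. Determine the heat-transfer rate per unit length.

Q' = 2πk·ΔT/ln(r₂/r₁) = 2π × 229 × 22.53 / ln(0.0157/0.0141) = 3.02×10^5 W/m

Q' = 3.02×10^5 W/m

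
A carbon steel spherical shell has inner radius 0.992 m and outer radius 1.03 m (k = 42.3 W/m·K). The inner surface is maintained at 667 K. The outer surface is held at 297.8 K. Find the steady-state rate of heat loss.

Q = 4πk·ΔT/(1/r₁ − 1/r₂) = 4π × 42.3 × 369.2 / (1/0.992 − 1/1.03) = 5.28×10^6 W

Q = 5280 kW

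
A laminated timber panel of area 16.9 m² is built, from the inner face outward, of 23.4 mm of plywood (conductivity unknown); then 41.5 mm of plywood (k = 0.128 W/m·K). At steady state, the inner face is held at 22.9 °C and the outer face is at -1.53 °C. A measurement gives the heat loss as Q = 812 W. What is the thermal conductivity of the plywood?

ΣR = ΔT/Q = |22.9 − -1.53|/812 = 0.03009 K/W
Known resistances:
  R_plywood = L/(kA) = 0.0415/(0.128·16.9) = 0.01918 K/W
R_plywood = ΣR − ΣR_known = 0.03009 − 0.01918 = 0.01091 K/W
L/(kA) = 0.01091 ⇒ k = 0.0234/(0.01091·16.9) = 0.127 W/m·K

k = 0.127 W/m·K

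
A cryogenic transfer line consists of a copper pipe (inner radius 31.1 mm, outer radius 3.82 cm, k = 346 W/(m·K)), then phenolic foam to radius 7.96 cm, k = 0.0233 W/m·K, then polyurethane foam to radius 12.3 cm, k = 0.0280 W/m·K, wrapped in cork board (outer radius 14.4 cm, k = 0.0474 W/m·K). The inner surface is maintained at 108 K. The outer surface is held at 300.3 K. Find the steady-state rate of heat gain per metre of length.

Q' = 24.0 W/m

Resistance network (inner→outer):
  R'_copper = ln(0.0382/0.0311)/(2πk) = 0.2056/(2π·346) = 9.459×10^-5 m·K/W
  R'_phenolic foam = ln(0.0796/0.0382)/(2πk) = 0.7342/(2π·0.0233) = 5.015 m·K/W
  R'_polyurethane foam = ln(0.123/0.0796)/(2πk) = 0.4352/(2π·0.0280) = 2.474 m·K/W
  R'_cork board = ln(0.144/0.123)/(2πk) = 0.1576/(2π·0.0474) = 0.5293 m·K/W
ΣR = 9.459×10^-5 + 5.015 + 2.474 + 0.5293 = 8.018 m·K/W
Q' = ΔT/ΣR = (108 K − 300.3 K)/8.018 = -24.0 W/m
(Negative Q' ⇒ heat flows inward; heat gain = 24.0 W/m.)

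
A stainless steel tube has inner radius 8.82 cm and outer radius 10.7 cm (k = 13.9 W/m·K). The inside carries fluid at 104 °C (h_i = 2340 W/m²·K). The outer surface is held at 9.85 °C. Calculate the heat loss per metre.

Q' = 31.6 kW/m

Treat each layer as a resistance in series:
  R'_conv,in = 1/(2πr h) = 1/(2π·0.0882·2340) = 7.711×10^-4 m·K/W
  R'_stainless steel = ln(0.107/0.0882)/(2πk) = 0.1932/(2π·13.9) = 0.002212 m·K/W
ΣR = 7.711×10^-4 + 0.002212 = 0.002983 m·K/W
Q' = ΔT/ΣR = (104 °C − 9.85 °C)/0.002983 = 31600 W/m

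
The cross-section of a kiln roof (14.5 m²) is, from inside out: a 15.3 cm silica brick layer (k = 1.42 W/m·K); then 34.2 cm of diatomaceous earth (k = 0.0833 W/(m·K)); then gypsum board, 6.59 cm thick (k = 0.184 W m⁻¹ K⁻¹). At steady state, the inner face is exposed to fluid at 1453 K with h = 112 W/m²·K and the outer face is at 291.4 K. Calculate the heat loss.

Resistance network (inner→outer):
  R_conv,in = 1/(hA) = 1/(112·14.5) = 6.158×10^-4 K/W
  R_silica brick = L/(kA) = 0.153/(1.42·14.5) = 0.007431 K/W
  R_diatomaceous earth = L/(kA) = 0.342/(0.0833·14.5) = 0.2831 K/W
  R_gypsum board = L/(kA) = 0.0659/(0.184·14.5) = 0.02470 K/W
ΣR = 6.158×10^-4 + 0.007431 + 0.2831 + 0.02470 = 0.3158 K/W
Q = ΔT/ΣR = (1453 K − 291.4 K)/0.3158 = 3680 W

Q = 3.68 kW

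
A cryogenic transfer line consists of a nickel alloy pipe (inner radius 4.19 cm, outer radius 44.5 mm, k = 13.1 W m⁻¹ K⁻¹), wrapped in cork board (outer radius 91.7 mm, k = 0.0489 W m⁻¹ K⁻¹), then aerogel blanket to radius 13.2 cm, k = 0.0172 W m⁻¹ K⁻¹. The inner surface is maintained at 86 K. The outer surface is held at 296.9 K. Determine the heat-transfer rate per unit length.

Series thermal resistances, inner to outer:
  R'_nickel alloy = ln(0.0445/0.0419)/(2πk) = 0.06020/(2π·13.1) = 7.314×10^-4 m·K/W
  R'_cork board = ln(0.0917/0.0445)/(2πk) = 0.7230/(2π·0.0489) = 2.353 m·K/W
  R'_aerogel blanket = ln(0.132/0.0917)/(2πk) = 0.3643/(2π·0.0172) = 3.371 m·K/W
ΣR = 7.314×10^-4 + 2.353 + 3.371 = 5.725 m·K/W
Q' = ΔT/ΣR = (86 K − 296.9 K)/5.725 = -36.8 W/m
(Negative Q' ⇒ heat flows inward; heat gain = 36.8 W/m.)

Q' = 36.8 W/m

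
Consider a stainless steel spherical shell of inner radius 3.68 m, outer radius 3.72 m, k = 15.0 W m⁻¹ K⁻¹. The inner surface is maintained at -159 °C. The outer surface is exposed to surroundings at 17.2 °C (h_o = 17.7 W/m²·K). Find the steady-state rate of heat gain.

Q = 5.18×10^5 W

Treat each layer as a resistance in series:
  R_stainless steel = (1/3.68 − 1/3.72)/(4πk) = 0.002922/(4π·15.0) = 1.550×10^-5 K/W
  R_conv,out = 1/(4πr²h) = 1/(4π·3.72²·17.7) = 3.249×10^-4 K/W
ΣR = 1.550×10^-5 + 3.249×10^-4 = 3.404×10^-4 K/W
Q = ΔT/ΣR = (-159 °C − 17.2 °C)/3.404×10^-4 = -5.18×10^5 W
(Negative Q ⇒ heat flows inward; heat gain = 5.18×10^5 W.)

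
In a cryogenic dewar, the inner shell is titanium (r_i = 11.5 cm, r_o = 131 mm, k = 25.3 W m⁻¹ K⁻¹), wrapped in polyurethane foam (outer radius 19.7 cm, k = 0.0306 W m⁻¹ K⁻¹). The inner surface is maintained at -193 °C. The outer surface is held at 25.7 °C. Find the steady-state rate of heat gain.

Treat each layer as a resistance in series:
  R_titanium = (1/0.115 − 1/0.131)/(4πk) = 1.062/(4π·25.3) = 0.003341 K/W
  R_polyurethane foam = (1/0.131 − 1/0.197)/(4πk) = 2.557/(4π·0.0306) = 6.651 K/W
ΣR = 0.003341 + 6.651 = 6.654 K/W
Q = ΔT/ΣR = (-193 °C − 25.7 °C)/6.654 = -32.9 W
(Negative Q ⇒ heat flows inward; heat gain = 32.9 W.)

Q = 32.9 W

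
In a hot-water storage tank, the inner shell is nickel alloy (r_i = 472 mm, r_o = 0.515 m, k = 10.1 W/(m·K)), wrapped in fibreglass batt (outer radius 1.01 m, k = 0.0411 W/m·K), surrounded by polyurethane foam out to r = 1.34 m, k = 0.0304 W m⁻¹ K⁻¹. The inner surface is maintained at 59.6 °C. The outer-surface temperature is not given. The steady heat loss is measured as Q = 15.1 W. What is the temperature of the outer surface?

T_out = 22.1 °C

Sum the resistances:
  R_nickel alloy = (1/0.472 − 1/0.515)/(4πk) = 0.1769/(4π·10.1) = 0.001394 K/W
  R_fibreglass batt = (1/0.515 − 1/1.01)/(4πk) = 0.9516/(4π·0.0411) = 1.843 K/W
  R_polyurethane foam = (1/1.01 − 1/1.34)/(4πk) = 0.2438/(4π·0.0304) = 0.6383 K/W
ΣR = 2.482 K/W
ΔT = Q·ΣR = 15.1 × 2.482 = 37.48 K
Heat flows outward, so T_out = T_in − ΔT = 59.6 − 37.48 = 22.1 °C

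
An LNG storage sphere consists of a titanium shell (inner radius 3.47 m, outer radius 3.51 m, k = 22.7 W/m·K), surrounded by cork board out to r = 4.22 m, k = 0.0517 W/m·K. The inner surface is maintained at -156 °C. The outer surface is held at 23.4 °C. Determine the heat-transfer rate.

Q = 2.43 kW

Resistance network (inner→outer):
  R_titanium = (1/3.47 − 1/3.51)/(4πk) = 0.003284/(4π·22.7) = 1.151×10^-5 K/W
  R_cork board = (1/3.51 − 1/4.22)/(4πk) = 0.04793/(4π·0.0517) = 0.07378 K/W
ΣR = 1.151×10^-5 + 0.07378 = 0.07379 K/W
Q = ΔT/ΣR = (-156 °C − 23.4 °C)/0.07379 = -2430 W
(Negative Q ⇒ heat flows inward; heat gain = 2430 W.)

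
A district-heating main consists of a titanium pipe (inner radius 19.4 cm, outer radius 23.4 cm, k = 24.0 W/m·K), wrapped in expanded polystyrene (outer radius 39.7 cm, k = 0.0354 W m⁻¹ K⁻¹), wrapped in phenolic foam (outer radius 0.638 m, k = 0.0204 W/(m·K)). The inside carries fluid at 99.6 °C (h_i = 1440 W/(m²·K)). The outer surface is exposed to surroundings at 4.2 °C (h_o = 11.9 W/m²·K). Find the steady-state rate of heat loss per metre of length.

Q' = 15.6 W/m

Treat each layer as a resistance in series:
  R'_conv,in = 1/(2πr h) = 1/(2π·0.194·1440) = 5.697×10^-4 m·K/W
  R'_titanium = ln(0.234/0.194)/(2πk) = 0.1875/(2π·24.0) = 0.001243 m·K/W
  R'_expanded polystyrene = ln(0.397/0.234)/(2πk) = 0.5286/(2π·0.0354) = 2.377 m·K/W
  R'_phenolic foam = ln(0.638/0.397)/(2πk) = 0.4744/(2π·0.0204) = 3.701 m·K/W
  R'_conv,out = 1/(2πr h) = 1/(2π·0.638·11.9) = 0.02096 m·K/W
ΣR = 5.697×10^-4 + 0.001243 + 2.377 + 3.701 + 0.02096 = 6.101 m·K/W
Q' = ΔT/ΣR = (99.6 °C − 4.2 °C)/6.101 = 15.6 W/m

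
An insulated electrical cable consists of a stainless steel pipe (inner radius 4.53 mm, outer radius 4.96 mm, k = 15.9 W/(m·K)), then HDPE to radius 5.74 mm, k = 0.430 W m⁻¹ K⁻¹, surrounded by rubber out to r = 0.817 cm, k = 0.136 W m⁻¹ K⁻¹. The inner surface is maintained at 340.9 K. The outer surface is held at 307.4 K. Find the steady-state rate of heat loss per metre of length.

Q' = 71.6 W/m

Resistance network (inner→outer):
  R'_stainless steel = ln(0.00496/0.00453)/(2πk) = 0.09068/(2π·15.9) = 9.077×10^-4 m·K/W
  R'_HDPE = ln(0.00574/0.00496)/(2πk) = 0.1461/(2π·0.430) = 0.05406 m·K/W
  R'_rubber = ln(0.00817/0.00574)/(2πk) = 0.3530/(2π·0.136) = 0.4131 m·K/W
ΣR = 9.077×10^-4 + 0.05406 + 0.4131 = 0.4681 m·K/W
Q' = ΔT/ΣR = (340.9 K − 307.4 K)/0.4681 = 71.6 W/m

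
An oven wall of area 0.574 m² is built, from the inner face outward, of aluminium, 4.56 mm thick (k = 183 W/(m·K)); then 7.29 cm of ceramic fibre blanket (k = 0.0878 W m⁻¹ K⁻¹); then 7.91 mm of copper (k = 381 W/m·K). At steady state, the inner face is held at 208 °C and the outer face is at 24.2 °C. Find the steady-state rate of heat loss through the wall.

Q = 127 W

Resistance network (inner→outer):
  R_aluminium = L/(kA) = 0.00456/(183·0.574) = 4.341×10^-5 K/W
  R_ceramic fibre blanket = L/(kA) = 0.0729/(0.0878·0.574) = 1.447 K/W
  R_copper = L/(kA) = 0.00791/(381·0.574) = 3.617×10^-5 K/W
ΣR = 4.341×10^-5 + 1.447 + 3.617×10^-5 = 1.447 K/W
Q = ΔT/ΣR = (208 °C − 24.2 °C)/1.447 = 127 W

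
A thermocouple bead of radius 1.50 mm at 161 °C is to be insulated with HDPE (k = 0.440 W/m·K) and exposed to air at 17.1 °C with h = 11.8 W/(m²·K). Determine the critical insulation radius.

For a sphere, r_cr = 2k_ins/h = 2·0.440/11.8 = 0.0746 m = 7.46 cm

r_cr = 7.46 cm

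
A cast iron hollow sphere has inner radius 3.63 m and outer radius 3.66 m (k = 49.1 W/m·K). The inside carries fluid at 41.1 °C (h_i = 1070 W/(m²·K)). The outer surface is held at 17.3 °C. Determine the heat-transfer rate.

Series thermal resistances, inner to outer:
  R_conv,in = 1/(4πr²h) = 1/(4π·3.63²·1070) = 5.644×10^-6 K/W
  R_cast iron = (1/3.63 − 1/3.66)/(4πk) = 0.002258/(4π·49.1) = 3.660×10^-6 K/W
ΣR = 5.644×10^-6 + 3.660×10^-6 = 9.304×10^-6 K/W
Q = ΔT/ΣR = (41.1 °C − 17.3 °C)/9.304×10^-6 = 2.56×10^6 W

Q = 2.56×10^6 W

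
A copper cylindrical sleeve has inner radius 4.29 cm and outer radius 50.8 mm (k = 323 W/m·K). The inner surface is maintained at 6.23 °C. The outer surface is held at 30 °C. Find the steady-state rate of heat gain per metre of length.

Q' = 285 kW/m

Q' = 2πk·ΔT/ln(r₂/r₁) = 2π × 323 × 23.77 / ln(0.0508/0.0429) = 2.85×10^5 W/m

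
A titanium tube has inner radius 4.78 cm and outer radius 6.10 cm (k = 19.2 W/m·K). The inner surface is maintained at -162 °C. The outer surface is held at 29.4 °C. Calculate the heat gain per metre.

Q' = 94700 W/m

Q' = 2πk·ΔT/ln(r₂/r₁) = 2π × 19.2 × 191.4 / ln(0.0610/0.0478) = 94700 W/m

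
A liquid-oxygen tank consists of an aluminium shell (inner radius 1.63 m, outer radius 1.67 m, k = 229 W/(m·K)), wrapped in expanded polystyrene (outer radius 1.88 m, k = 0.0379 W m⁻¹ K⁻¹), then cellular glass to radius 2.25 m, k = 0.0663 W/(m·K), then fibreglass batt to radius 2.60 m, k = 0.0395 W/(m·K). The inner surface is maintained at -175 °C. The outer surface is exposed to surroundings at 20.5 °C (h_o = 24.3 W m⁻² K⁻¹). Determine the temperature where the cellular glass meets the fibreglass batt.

Series thermal resistances, inner to outer:
  R_aluminium = (1/1.63 − 1/1.67)/(4πk) = 0.01469/(4π·229) = 5.106×10^-6 K/W
  R_expanded polystyrene = (1/1.67 − 1/1.88)/(4πk) = 0.06689/(4π·0.0379) = 0.1404 K/W
  R_cellular glass = (1/1.88 − 1/2.25)/(4πk) = 0.08747/(4π·0.0663) = 0.1050 K/W
  R_fibreglass batt = (1/2.25 − 1/2.60)/(4πk) = 0.05983/(4π·0.0395) = 0.1205 K/W
  R_conv,out = 1/(4πr²h) = 1/(4π·2.60²·24.3) = 4.844×10^-4 K/W
ΣR = 5.106×10^-6 + 0.1404 + 0.1050 + 0.1205 + 4.844×10^-4 = 0.3664 K/W
Q = ΔT/ΣR = (-175 °C − 20.5 °C)/0.3664 = -533.6 W
From the inner boundary to the cellular glass/fibreglass batt interface, ΣR_partial = 0.2454 K/W.
T_interface = T_in − Q·ΣR_partial = -175 °C − (-533.6)(0.2454) = -44.1 °C

T = -44.1 °C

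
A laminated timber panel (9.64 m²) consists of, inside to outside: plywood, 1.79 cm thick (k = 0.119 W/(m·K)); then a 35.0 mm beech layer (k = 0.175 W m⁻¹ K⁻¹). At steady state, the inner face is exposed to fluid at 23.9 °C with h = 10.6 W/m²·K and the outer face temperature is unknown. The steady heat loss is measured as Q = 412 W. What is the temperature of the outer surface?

Sum the resistances:
  R_conv,in = 1/(hA) = 1/(10.6·9.64) = 0.009786 K/W
  R_plywood = L/(kA) = 0.0179/(0.119·9.64) = 0.01560 K/W
  R_beech = L/(kA) = 0.0350/(0.175·9.64) = 0.02075 K/W
ΣR = 0.04614 K/W
ΔT = Q·ΣR = 412 × 0.04614 = 19.01 K
Heat flows outward, so T_out = T_in − ΔT = 23.9 − 19.01 = 4.89 °C

T_out = 4.89 °C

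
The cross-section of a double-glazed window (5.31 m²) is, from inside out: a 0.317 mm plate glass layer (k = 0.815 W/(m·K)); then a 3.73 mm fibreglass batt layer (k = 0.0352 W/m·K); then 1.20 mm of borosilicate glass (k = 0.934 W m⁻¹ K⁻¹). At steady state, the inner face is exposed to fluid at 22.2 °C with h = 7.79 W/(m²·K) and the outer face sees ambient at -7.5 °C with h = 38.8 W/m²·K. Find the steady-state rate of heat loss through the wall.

Q = 602 W

Resistance network (inner→outer):
  R_conv,in = 1/(hA) = 1/(7.79·5.31) = 0.02418 K/W
  R_plate glass = L/(kA) = 3.17×10^-4/(0.815·5.31) = 7.325×10^-5 K/W
  R_fibreglass batt = L/(kA) = 0.00373/(0.0352·5.31) = 0.01996 K/W
  R_borosilicate glass = L/(kA) = 0.00120/(0.934·5.31) = 2.420×10^-4 K/W
  R_conv,out = 1/(hA) = 1/(38.8·5.31) = 0.004854 K/W
ΣR = 0.02418 + 7.325×10^-5 + 0.01996 + 2.420×10^-4 + 0.004854 = 0.04931 K/W
Q = ΔT/ΣR = (22.2 °C − -7.5 °C)/0.04931 = 602 W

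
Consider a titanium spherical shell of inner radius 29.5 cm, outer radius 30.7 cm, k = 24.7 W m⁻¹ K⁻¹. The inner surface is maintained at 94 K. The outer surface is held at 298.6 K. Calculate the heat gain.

Q = 479 kW

Q = 4πk·ΔT/(1/r₁ − 1/r₂) = 4π × 24.7 × 204.6 / (1/0.295 − 1/0.307) = 4.79×10^5 W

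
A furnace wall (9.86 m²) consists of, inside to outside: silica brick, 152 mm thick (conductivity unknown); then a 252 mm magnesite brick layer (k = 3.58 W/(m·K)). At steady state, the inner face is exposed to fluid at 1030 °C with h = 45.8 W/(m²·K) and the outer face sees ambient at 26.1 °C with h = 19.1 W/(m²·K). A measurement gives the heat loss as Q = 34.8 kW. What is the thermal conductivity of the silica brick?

k = 1.09 W/m·K

ΣR = ΔT/Q = |1030 − 26.1|/34800 = 0.02885 K/W
Known resistances:
  R_conv,in = 1/(hA) = 1/(45.8·9.86) = 0.002214 K/W
  R_magnesite brick = L/(kA) = 0.252/(3.58·9.86) = 0.007139 K/W
  R_conv,out = 1/(hA) = 1/(19.1·9.86) = 0.005310 K/W
R_silica brick = ΣR − ΣR_known = 0.02885 − 0.01466 = 0.01419 K/W
L/(kA) = 0.01419 ⇒ k = 0.152/(0.01419·9.86) = 1.09 W/m·K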